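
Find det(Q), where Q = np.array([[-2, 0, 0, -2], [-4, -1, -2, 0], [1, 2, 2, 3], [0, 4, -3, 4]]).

Expand along row 1 (it has 2 zeros):
  + (-2) · M_11   where M_11 = det([-1 -2 0; 2 2 3; 4 -3 4]) = -25
  − (-2) · M_14   where M_14 = det([-4 -1 -2; 1 2 2; 0 4 -3]) = 45
det = (+1)·(-2)·(-25) + (-1)·(-2)·(45) = 140

140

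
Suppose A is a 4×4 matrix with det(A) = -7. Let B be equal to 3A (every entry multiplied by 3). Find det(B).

The determinant is -567.

For a 4×4 matrix, det(3A) = 3^4·det(A) = 81·det(A).
det(B) = (81)·(-7) = -567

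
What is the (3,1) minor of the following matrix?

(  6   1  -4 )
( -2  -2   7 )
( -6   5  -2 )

-1

Delete row 3 and column 1; the remaining 2×2 submatrix is [1 -4; -2 7].
Its determinant is 1·7 − (-4)·(-2) = -1.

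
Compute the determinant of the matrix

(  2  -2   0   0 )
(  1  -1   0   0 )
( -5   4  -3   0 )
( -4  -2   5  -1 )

The matrix is block lower-triangular with a 2×2 block and a 2×2 block on the diagonal, so its determinant equals the product of the determinants of the diagonal blocks.
det of the 2×2 block = 0
det of the 2×2 block = 3
det = (0)·(3) = 0

The determinant is 0.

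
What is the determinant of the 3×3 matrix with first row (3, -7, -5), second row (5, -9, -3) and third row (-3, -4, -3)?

112

Expand along column 1:
  + 3 · |-9 -3; -4 -3| = 3·(27 − 12) = 45
  − 5 · |-7 -5; -4 -3| = −5·(21 − 20) = -5
  + (-3) · |-7 -5; -9 -3| = (-3)·(21 − 45) = 72
Sum: (45) + (-5) + (72) = 112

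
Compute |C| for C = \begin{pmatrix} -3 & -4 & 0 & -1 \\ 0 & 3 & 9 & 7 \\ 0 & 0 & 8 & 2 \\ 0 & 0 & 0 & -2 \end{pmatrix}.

C is upper triangular, so det(C) is the product of the diagonal entries:
det = (-3) · (3) · (8) · (-2) = 144

144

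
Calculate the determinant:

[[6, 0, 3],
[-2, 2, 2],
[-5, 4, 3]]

-6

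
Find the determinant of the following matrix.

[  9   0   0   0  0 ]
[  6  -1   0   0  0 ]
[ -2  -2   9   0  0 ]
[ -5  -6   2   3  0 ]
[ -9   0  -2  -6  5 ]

The matrix is lower triangular, so the determinant is the product of the diagonal entries:
det = (9) · (-1) · (9) · (3) · (5) = -1215

The determinant is -1215.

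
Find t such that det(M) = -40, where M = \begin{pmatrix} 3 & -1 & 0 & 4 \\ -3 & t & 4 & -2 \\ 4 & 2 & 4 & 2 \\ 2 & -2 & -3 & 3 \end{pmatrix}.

t = 3

Expanding along the row containing t, det(M) is linear in t: det(M) = (-26)·t + (38).
Set (-26)·t + (38) = -40  ⇒  (-26)·t = -78  ⇒  t = 3.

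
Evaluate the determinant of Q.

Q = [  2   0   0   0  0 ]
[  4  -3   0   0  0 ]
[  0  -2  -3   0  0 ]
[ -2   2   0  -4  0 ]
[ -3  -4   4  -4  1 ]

Q is lower triangular, so det(Q) is the product of the diagonal entries:
det = (2) · (-3) · (-3) · (-4) · (1) = -72

|Q| = -72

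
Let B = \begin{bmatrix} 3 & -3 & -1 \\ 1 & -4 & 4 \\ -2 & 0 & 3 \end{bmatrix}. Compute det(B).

|B| = 5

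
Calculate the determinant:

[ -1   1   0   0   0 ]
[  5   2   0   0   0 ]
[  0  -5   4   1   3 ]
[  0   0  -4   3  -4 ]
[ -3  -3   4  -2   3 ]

The matrix is block lower-triangular with a 2×2 block and a 3×3 block on the diagonal, so its determinant equals the product of the determinants of the diagonal blocks.
det of the 2×2 block = -7
det of the 3×3 block = -12
det = (-7)·(-12) = 84

84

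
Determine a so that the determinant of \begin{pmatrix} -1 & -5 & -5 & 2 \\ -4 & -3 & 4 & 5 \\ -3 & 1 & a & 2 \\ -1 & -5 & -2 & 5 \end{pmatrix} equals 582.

a = -5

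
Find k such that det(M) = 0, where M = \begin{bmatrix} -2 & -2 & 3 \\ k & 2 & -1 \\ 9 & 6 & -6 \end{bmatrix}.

Expanding along the column containing k, det(M) is linear in k: det(M) = (6)·k + (-24).
Set (6)·k + (-24) = 0  ⇒  (6)·k = 24  ⇒  k = 4.

k = 4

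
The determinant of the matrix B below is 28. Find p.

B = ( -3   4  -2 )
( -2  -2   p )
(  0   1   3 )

Expanding along the column containing p, det(B) is linear in p: det(B) = (3)·p + (46).
Set (3)·p + (46) = 28  ⇒  (3)·p = -18  ⇒  p = -6.

-6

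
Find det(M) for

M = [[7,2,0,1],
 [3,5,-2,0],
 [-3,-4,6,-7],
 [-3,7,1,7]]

det(M) = 2030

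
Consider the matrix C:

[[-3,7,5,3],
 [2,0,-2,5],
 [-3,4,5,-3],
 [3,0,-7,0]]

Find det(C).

The determinant is 174.

Expand along row 4 (it has 2 zeros):
  − (3) · M_41   where M_41 = det([7 5 3; 0 -2 5; 4 5 -3]) = -9
  − (-7) · M_43   where M_43 = det([-3 7 3; 2 0 5; -3 4 -3]) = 21
det = (-1)·(3)·(-9) + (-1)·(-7)·(21) = 174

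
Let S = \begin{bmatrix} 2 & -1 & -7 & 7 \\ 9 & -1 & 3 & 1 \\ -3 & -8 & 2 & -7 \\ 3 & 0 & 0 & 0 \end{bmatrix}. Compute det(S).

det(S) = -846

Expand along row 4 (it has 3 zeros):
  − (3) · M_41   where M_41 = det([-1 -7 7; -1 3 1; -8 2 -7]) = 282
det = (-1)·(3)·(282) = -846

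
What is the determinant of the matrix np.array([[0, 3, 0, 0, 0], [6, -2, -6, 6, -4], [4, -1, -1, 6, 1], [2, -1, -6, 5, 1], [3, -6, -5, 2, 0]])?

Expand along row 1 (it has 4 zeros):
  − (3) · M_12   where M_12 = det([6 -6 6 -4; 4 -1 6 1; 2 -6 5 1; 3 -5 2 0]) = 410
det = (-1)·(3)·(410) = -1230

-1230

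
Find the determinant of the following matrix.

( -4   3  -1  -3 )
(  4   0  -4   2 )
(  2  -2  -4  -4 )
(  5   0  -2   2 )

-236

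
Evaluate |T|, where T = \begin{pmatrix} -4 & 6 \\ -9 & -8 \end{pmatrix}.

The determinant is 86.

det(T) = (-4)·(-8) − 6·(-9) = 32 − (-54) = 86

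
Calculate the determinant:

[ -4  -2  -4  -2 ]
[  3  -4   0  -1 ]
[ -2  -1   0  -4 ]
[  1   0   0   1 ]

-16

Expand along column 3 (it has 3 zeros):
  + (-4) · M_13   where M_13 = det([3 -4 -1; -2 -1 -4; 1 0 1]) = 4
det = (+1)·(-4)·(4) = -16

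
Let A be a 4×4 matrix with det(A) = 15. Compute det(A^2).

det(A^2) = (det A)^2 = (15)^2 = 225

225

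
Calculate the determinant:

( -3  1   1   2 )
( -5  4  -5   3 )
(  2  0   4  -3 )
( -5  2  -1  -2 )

Expand along row 3 (it has 1 zero):
  + (2) · M_31   where M_31 = det([1 1 2; 4 -5 3; 2 -1 -2]) = 39
  + (4) · M_33   where M_33 = det([-3 1 2; -5 4 3; -5 2 -2]) = 37
  − (-3) · M_34   where M_34 = det([-3 1 1; -5 4 -5; -5 2 -1]) = 12
det = (+1)·(2)·(39) + (+1)·(4)·(37) + (-1)·(-3)·(12) = 262

262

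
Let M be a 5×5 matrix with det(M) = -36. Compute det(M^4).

det(M^4) = (det M)^4 = (-36)^4 = 1679616

The determinant is 1679616.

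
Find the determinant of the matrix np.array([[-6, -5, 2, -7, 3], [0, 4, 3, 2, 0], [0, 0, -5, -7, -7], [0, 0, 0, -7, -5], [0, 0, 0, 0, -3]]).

The matrix is upper triangular, so the determinant is the product of the diagonal entries:
det = (-6) · (4) · (-5) · (-7) · (-3) = 2520

2520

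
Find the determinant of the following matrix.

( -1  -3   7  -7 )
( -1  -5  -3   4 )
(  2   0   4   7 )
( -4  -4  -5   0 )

1072

Expand along row 3 (it has 1 zero):
  + (2) · M_31   where M_31 = det([-3 7 -7; -5 -3 4; -4 -5 0]) = -263
  + (4) · M_33   where M_33 = det([-1 -3 -7; -1 -5 4; -4 -4 0]) = 144
  − (7) · M_34   where M_34 = det([-1 -3 7; -1 -5 -3; -4 -4 -5]) = -146
det = (+1)·(2)·(-263) + (+1)·(4)·(144) + (-1)·(7)·(-146) = 1072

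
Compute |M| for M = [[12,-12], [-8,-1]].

The determinant is -108.

det(M) = 12·(-1) − (-12)·(-8) = -12 − 96 = -108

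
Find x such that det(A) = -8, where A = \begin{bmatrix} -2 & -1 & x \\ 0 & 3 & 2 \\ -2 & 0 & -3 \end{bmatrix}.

Expanding along the column containing x, det(A) is linear in x: det(A) = (6)·x + (22).
Set (6)·x + (22) = -8  ⇒  (6)·x = -30  ⇒  x = -5.

x = -5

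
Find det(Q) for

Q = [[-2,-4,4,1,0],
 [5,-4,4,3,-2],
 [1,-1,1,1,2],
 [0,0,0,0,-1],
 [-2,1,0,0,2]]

-9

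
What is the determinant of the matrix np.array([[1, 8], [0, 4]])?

The determinant is 4.

det = 1·4 − 8·0 = 4 − 0 = 4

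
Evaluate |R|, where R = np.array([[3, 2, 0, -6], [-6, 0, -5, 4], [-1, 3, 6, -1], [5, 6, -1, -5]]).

Expand along row 1 (it has 1 zero):
  + (3) · M_11   where M_11 = det([0 -5 4; 3 6 -1; 6 -1 -5]) = -201
  − (2) · M_12   where M_12 = det([-6 -5 4; -1 6 -1; 5 -1 -5]) = 120
  − (-6) · M_14   where M_14 = det([-6 0 -5; -1 3 6; 5 6 -1]) = 339
det = (+1)·(3)·(-201) + (-1)·(2)·(120) + (-1)·(-6)·(339) = 1191

1191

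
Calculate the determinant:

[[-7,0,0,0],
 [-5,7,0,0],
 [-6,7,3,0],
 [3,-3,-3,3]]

The determinant is -441.

The matrix is lower triangular, so the determinant is the product of the diagonal entries:
det = (-7) · (7) · (3) · (3) = -441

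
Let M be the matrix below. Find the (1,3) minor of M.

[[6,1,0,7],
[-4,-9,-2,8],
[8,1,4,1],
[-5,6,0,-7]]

Delete row 1 and column 3; the remaining 3×3 submatrix is [-4 -9 8; 8 1 1; -5 6 -7].
Its determinant is 17.

17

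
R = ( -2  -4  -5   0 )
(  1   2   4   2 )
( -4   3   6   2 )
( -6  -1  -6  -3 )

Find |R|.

|R| = 143

Expand along row 1 (it has 1 zero):
  + (-2) · M_11   where M_11 = det([2 4 2; 3 6 2; -1 -6 -3]) = -8
  − (-4) · M_12   where M_12 = det([1 4 2; -4 6 2; -6 -6 -3]) = 18
  + (-5) · M_13   where M_13 = det([1 2 2; -4 3 2; -6 -1 -3]) = -11
det = (+1)·(-2)·(-8) + (-1)·(-4)·(18) + (+1)·(-5)·(-11) = 143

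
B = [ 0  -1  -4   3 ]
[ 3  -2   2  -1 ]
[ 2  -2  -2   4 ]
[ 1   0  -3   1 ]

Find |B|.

Expand along row 1 (it has 1 zero):
  − (-1) · M_12   where M_12 = det([3 2 -1; 2 -2 4; 1 -3 1]) = 38
  + (-4) · M_13   where M_13 = det([3 -2 -1; 2 -2 4; 1 0 1]) = -12
  − (3) · M_14   where M_14 = det([3 -2 2; 2 -2 -2; 1 0 -3]) = 14
det = (-1)·(-1)·(38) + (+1)·(-4)·(-12) + (-1)·(3)·(14) = 44

44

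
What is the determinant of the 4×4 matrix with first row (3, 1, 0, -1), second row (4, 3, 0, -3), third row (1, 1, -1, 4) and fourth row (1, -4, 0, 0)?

20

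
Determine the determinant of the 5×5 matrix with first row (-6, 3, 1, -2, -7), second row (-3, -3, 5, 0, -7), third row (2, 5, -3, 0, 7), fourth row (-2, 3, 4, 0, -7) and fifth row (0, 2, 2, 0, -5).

The determinant is -186.

Expand along column 4 (it has 4 zeros):
  − (-2) · M_14   where M_14 = det([-3 -3 5 -7; 2 5 -3 7; -2 3 4 -7; 0 2 2 -5]) = -93
det = (-1)·(-2)·(-93) = -186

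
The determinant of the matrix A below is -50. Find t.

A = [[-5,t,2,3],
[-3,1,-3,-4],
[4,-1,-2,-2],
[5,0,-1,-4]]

Expanding along the column containing t, det(A) is linear in t: det(A) = (60)·t + (-50).
Set (60)·t + (-50) = -50  ⇒  (60)·t = 0  ⇒  t = 0.

t = 0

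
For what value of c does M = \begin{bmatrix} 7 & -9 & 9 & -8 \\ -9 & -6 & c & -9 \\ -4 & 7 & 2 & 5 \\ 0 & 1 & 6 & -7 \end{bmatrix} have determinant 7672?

7

Expanding along the row containing c, det(M) is linear in c: det(M) = (94)·c + (7014).
Set (94)·c + (7014) = 7672  ⇒  (94)·c = 658  ⇒  c = 7.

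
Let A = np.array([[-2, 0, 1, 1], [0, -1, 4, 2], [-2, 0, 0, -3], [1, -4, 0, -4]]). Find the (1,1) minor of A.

48

Delete row 1 and column 1; the remaining 3×3 submatrix is [-1 4 2; 0 0 -3; -4 0 -4].
Its determinant is 48.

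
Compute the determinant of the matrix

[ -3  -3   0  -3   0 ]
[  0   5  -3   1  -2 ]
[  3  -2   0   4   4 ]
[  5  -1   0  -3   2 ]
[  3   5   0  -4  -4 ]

162

Expand along column 3 (it has 4 zeros):
  − (-3) · M_23   where M_23 = det([-3 -3 -3 0; 3 -2 4 4; 5 -1 -3 2; 3 5 -4 -4]) = 54
det = (-1)·(-3)·(54) = 162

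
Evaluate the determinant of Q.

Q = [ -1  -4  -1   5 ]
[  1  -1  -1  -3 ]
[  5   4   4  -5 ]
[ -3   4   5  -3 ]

Expand along row 1:
  + (-1) · M_11   where M_11 = det([-1 -1 -3; 4 4 -5; 4 5 -3]) = -17
  − (-4) · M_12   where M_12 = det([1 -1 -3; 5 4 -5; -3 5 -3]) = -128
  + (-1) · M_13   where M_13 = det([1 -1 -3; 5 4 -5; -3 4 -3]) = -118
  − (5) · M_14   where M_14 = det([1 -1 -1; 5 4 4; -3 4 5]) = 9
det = (+1)·(-1)·(-17) + (-1)·(-4)·(-128) + (+1)·(-1)·(-118) + (-1)·(5)·(9) = -422

-422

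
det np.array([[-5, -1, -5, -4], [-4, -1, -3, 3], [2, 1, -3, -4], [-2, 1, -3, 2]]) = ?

The determinant is -172.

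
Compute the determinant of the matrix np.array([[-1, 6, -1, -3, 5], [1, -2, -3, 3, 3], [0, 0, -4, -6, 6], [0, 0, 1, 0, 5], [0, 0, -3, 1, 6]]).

The matrix is block upper-triangular with a 2×2 block and a 3×3 block on the diagonal, so its determinant equals the product of the determinants of the diagonal blocks.
det of the 2×2 block = -4
det of the 3×3 block = 152
det = (-4)·(152) = -608

The determinant is -608.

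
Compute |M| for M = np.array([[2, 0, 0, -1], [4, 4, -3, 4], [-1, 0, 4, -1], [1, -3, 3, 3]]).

Expand along row 1 (it has 2 zeros):
  + (2) · M_11   where M_11 = det([4 -3 4; 0 4 -1; -3 3 3]) = 99
  − (-1) · M_14   where M_14 = det([4 4 -3; -1 0 4; 1 -3 3]) = 67
det = (+1)·(2)·(99) + (-1)·(-1)·(67) = 265

265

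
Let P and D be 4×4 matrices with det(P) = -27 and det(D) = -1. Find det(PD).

27

det(PD) = det(P)·det(D) = (-27)·(-1) = 27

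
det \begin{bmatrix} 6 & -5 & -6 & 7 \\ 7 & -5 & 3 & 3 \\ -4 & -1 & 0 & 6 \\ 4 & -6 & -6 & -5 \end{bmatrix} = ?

-3858

Expand along row 3 (it has 1 zero):
  + (-4) · M_31   where M_31 = det([-5 -6 7; -5 3 3; -6 -6 -5]) = 579
  − (-1) · M_32   where M_32 = det([6 -6 7; 7 3 3; 4 -6 -5]) = -642
  − (6) · M_34   where M_34 = det([6 -5 -6; 7 -5 3; 4 -6 -6]) = 150
det = (+1)·(-4)·(579) + (-1)·(-1)·(-642) + (-1)·(6)·(150) = -3858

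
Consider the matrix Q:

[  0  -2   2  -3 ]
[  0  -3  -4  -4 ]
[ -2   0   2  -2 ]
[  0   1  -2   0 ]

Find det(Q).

Expand along column 1 (it has 3 zeros):
  + (-2) · M_31   where M_31 = det([-2 2 -3; -3 -4 -4; 1 -2 0]) = -22
det = (+1)·(-2)·(-22) = 44

44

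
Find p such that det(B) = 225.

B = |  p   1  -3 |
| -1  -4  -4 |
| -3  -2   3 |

Expanding along the column containing p, det(B) is linear in p: det(B) = (-20)·p + (45).
Set (-20)·p + (45) = 225  ⇒  (-20)·p = 180  ⇒  p = -9.

-9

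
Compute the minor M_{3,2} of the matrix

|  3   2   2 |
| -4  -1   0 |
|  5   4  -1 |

8

Delete row 3 and column 2; the remaining 2×2 submatrix is [3 2; -4 0].
Its determinant is 3·0 − 2·(-4) = 8.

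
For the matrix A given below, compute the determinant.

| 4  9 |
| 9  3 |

The determinant is -69.

det(A) = 4·3 − 9·9 = 12 − 81 = -69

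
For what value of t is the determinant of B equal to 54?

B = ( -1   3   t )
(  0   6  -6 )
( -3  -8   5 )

t = -1

Expanding along the column containing t, det(B) is linear in t: det(B) = (18)·t + (72).
Set (18)·t + (72) = 54  ⇒  (18)·t = -18  ⇒  t = -1.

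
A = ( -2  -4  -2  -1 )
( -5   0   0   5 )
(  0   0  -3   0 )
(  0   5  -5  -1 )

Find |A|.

-285

Expand along row 3 (it has 3 zeros):
  + (-3) · M_33   where M_33 = det([-2 -4 -1; -5 0 5; 0 5 -1]) = 95
det = (+1)·(-3)·(95) = -285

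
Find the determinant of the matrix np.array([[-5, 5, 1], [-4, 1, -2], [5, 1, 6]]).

Expand along row 1:
  + (-5) · |1 -2; 1 6| = (-5)·(6 − (-2)) = -40
  − 5 · |-4 -2; 5 6| = −5·(-24 − (-10)) = 70
  + 1 · |-4 1; 5 1| = 1·(-4 − 5) = -9
Sum: (-40) + (70) + (-9) = 21

The determinant is 21.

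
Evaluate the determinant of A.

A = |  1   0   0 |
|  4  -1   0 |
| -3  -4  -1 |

A is lower triangular, so det(A) is the product of the diagonal entries:
det = (1) · (-1) · (-1) = 1

The determinant is 1.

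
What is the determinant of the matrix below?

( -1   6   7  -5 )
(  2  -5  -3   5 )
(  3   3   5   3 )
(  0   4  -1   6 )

281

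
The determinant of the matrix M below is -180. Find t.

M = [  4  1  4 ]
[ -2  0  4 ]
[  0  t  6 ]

Expanding along the row containing t, det(M) is linear in t: det(M) = (-24)·t + (12).
Set (-24)·t + (12) = -180  ⇒  (-24)·t = -192  ⇒  t = 8.

t = 8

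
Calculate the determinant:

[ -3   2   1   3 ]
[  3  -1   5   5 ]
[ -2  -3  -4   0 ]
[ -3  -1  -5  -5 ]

Expand along row 3 (it has 1 zero):
  + (-2) · M_31   where M_31 = det([2 1 3; -1 5 5; -1 -5 -5]) = 20
  − (-3) · M_32   where M_32 = det([-3 1 3; 3 5 5; -3 -5 -5]) = 0
  + (-4) · M_33   where M_33 = det([-3 2 3; 3 -1 5; -3 -1 -5]) = -48
det = (+1)·(-2)·(20) + (-1)·(-3)·(0) + (+1)·(-4)·(-48) = 152

152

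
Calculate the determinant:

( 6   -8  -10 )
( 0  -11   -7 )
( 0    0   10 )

The matrix is upper triangular, so the determinant is the product of the diagonal entries:
det = (6) · (-11) · (10) = -660

-660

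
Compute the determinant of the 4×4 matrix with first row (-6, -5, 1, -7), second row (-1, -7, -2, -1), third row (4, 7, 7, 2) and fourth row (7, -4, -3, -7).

-3488

Expand along row 1:
  + (-6) · M_11   where M_11 = det([-7 -2 -1; 7 7 2; -4 -3 -7]) = 212
  − (-5) · M_12   where M_12 = det([-1 -2 -1; 4 7 2; 7 -3 -7]) = 20
  + (1) · M_13   where M_13 = det([-1 -7 -1; 4 7 2; 7 -4 -7]) = -188
  − (-7) · M_14   where M_14 = det([-1 -7 -2; 4 7 7; 7 -4 -3]) = -304
det = (+1)·(-6)·(212) + (-1)·(-5)·(20) + (+1)·(1)·(-188) + (-1)·(-7)·(-304) = -3488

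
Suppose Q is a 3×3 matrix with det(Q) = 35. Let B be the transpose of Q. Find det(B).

det(B) = 35

det(Qᵀ) = det(Q).
det(B) = (1)·(35) = 35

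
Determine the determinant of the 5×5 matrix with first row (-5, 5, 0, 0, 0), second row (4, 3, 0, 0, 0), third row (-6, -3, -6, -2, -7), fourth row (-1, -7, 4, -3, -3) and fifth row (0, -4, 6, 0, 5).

The matrix is block lower-triangular with a 2×2 block and a 3×3 block on the diagonal, so its determinant equals the product of the determinants of the diagonal blocks.
det of the 2×2 block = -35
det of the 3×3 block = 40
det = (-35)·(40) = -1400

-1400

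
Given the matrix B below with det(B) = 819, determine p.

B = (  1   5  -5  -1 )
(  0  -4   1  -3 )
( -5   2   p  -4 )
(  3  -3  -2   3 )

Expanding along the row containing p, det(B) is linear in p: det(B) = (-78)·p + (429).
Set (-78)·p + (429) = 819  ⇒  (-78)·p = 390  ⇒  p = -5.

p = -5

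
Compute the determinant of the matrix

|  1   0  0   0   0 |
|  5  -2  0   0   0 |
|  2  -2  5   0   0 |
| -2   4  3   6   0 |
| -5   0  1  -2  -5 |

The matrix is lower triangular, so the determinant is the product of the diagonal entries:
det = (1) · (-2) · (5) · (6) · (-5) = 300

300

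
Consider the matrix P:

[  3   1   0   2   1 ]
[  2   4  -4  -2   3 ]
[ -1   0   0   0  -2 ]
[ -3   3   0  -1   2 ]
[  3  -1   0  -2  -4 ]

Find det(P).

420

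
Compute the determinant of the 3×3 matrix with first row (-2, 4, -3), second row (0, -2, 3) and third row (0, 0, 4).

The matrix is upper triangular, so the determinant is the product of the diagonal entries:
det = (-2) · (-2) · (4) = 16

The determinant is 16.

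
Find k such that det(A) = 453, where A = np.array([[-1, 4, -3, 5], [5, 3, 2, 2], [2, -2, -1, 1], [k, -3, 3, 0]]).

Expanding along the row containing k, det(A) is linear in k: det(A) = (-42)·k + (411).
Set (-42)·k + (411) = 453  ⇒  (-42)·k = 42  ⇒  k = -1.

k = -1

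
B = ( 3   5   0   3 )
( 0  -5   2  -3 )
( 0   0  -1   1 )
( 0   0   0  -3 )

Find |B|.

-45

B is upper triangular, so det(B) is the product of the diagonal entries:
det = (3) · (-5) · (-1) · (-3) = -45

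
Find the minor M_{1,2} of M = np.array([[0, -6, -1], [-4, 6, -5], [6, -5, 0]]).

30

Delete row 1 and column 2; the remaining 2×2 submatrix is [-4 -5; 6 0].
Its determinant is (-4)·0 − (-5)·6 = 30.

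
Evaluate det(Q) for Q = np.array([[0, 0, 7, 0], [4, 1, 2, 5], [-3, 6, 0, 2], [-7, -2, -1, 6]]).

The determinant is 2828.

Expand along row 1 (it has 3 zeros):
  + (7) · M_13   where M_13 = det([4 1 5; -3 6 2; -7 -2 6]) = 404
det = (+1)·(7)·(404) = 2828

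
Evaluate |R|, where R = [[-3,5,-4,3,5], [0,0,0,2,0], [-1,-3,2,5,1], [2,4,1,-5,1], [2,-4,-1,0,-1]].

Expand along row 2 (it has 4 zeros):
  + (2) · M_24   where M_24 = det([-3 5 -4 5; -1 -3 2 1; 2 4 1 1; 2 -4 -1 -1]) = 312
det = (+1)·(2)·(312) = 624

624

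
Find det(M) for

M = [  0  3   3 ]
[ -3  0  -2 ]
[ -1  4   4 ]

The determinant is 6.

Expand along column 1:
  − (-3) · |3 3; 4 4| = −(-3)·(12 − 12) = 0
  + (-1) · |3 3; 0 -2| = (-1)·(-6 − 0) = 6
Sum: (0) + (6) = 6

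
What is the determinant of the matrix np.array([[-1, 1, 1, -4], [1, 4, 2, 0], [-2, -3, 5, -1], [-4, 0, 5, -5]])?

The determinant is -183.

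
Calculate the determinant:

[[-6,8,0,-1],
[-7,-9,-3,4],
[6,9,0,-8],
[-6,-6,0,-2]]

Expand along column 3 (it has 3 zeros):
  − (-3) · M_23   where M_23 = det([-6 8 -1; 6 9 -8; -6 -6 -2]) = 858
det = (-1)·(-3)·(858) = 2574

2574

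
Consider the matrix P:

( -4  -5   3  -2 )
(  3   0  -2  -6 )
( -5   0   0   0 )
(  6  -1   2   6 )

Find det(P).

Expand along row 3 (it has 3 zeros):
  + (-5) · M_31   where M_31 = det([-5 3 -2; 0 -2 -6; -1 2 6]) = 22
det = (+1)·(-5)·(22) = -110

-110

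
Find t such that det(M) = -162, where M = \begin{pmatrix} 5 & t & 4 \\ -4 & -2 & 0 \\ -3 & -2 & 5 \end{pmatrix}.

Expanding along the row containing t, det(M) is linear in t: det(M) = (20)·t + (-42).
Set (20)·t + (-42) = -162  ⇒  (20)·t = -120  ⇒  t = -6.

-6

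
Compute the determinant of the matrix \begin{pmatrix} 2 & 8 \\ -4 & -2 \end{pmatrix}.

The determinant is 28.

det = 2·(-2) − 8·(-4) = -4 − (-32) = 28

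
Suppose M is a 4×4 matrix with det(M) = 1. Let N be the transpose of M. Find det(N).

det(N) = 1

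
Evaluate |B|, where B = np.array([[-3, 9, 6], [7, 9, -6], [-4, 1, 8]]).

|B| = -264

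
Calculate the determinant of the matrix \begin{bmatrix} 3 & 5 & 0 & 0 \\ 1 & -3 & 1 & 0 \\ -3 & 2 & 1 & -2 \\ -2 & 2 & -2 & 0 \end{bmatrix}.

Expand along column 4 (it has 3 zeros):
  − (-2) · M_34   where M_34 = det([3 5 0; 1 -3 1; -2 2 -2]) = 12
det = (-1)·(-2)·(12) = 24

24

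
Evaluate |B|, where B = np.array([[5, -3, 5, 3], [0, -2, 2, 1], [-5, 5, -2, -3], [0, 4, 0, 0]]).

Expand along row 4 (it has 3 zeros):
  + (4) · M_42   where M_42 = det([5 5 3; 0 2 1; -5 -2 -3]) = -15
det = (+1)·(4)·(-15) = -60

The determinant is -60.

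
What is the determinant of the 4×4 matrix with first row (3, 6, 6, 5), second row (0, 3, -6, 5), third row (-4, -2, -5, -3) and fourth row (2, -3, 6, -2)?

The determinant is 171.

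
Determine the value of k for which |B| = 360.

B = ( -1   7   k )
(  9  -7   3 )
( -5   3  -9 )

6

Expanding along the row containing k, det(B) is linear in k: det(B) = (-8)·k + (408).
Set (-8)·k + (408) = 360  ⇒  (-8)·k = -48  ⇒  k = 6.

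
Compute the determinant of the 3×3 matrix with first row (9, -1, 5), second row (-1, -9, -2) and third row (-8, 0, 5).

Expand along row 3:
  + (-8) · |-1 5; -9 -2| = (-8)·(2 − (-45)) = -376
  + 5 · |9 -1; -1 -9| = 5·(-81 − 1) = -410
Sum: (-376) + (-410) = -786

The determinant is -786.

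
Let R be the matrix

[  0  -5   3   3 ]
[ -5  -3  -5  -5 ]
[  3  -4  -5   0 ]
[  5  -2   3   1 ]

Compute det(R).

Expand along row 1 (it has 1 zero):
  − (-5) · M_12   where M_12 = det([-5 -5 -5; 3 -5 0; 5 3 1]) = -130
  + (3) · M_13   where M_13 = det([-5 -3 -5; 3 -4 0; 5 -2 1]) = -41
  − (3) · M_14   where M_14 = det([-5 -3 -5; 3 -4 -5; 5 -2 3]) = 142
det = (-1)·(-5)·(-130) + (+1)·(3)·(-41) + (-1)·(3)·(142) = -1199

-1199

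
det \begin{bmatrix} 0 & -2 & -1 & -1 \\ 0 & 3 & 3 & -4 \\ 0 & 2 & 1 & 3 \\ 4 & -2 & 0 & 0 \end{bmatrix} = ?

Expand along column 1 (it has 3 zeros):
  − (4) · M_41   where M_41 = det([-2 -1 -1; 3 3 -4; 2 1 3]) = -6
det = (-1)·(4)·(-6) = 24

The determinant is 24.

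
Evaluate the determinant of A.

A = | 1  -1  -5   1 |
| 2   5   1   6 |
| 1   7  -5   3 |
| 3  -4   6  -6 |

det(A) = 1148

Expand along row 1:
  + (1) · M_11   where M_11 = det([5 1 6; 7 -5 3; -4 6 -6]) = 222
  − (-1) · M_12   where M_12 = det([2 1 6; 1 -5 3; 3 6 -6]) = 165
  + (-5) · M_13   where M_13 = det([2 5 6; 1 7 3; 3 -4 -6]) = -135
  − (1) · M_14   where M_14 = det([2 5 1; 1 7 -5; 3 -4 6]) = -86
det = (+1)·(1)·(222) + (-1)·(-1)·(165) + (+1)·(-5)·(-135) + (-1)·(1)·(-86) = 1148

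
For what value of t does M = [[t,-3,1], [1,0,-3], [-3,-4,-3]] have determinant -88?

Expanding along the row containing t, det(M) is linear in t: det(M) = (-12)·t + (-40).
Set (-12)·t + (-40) = -88  ⇒  (-12)·t = -48  ⇒  t = 4.

4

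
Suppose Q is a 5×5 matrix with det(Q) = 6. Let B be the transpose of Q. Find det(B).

6

det(Qᵀ) = det(Q).
det(B) = (1)·(6) = 6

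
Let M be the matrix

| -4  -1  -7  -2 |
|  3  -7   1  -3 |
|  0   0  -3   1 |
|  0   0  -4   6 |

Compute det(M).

|M| = -434

M is block upper-triangular with a 2×2 block and a 2×2 block on the diagonal, so its determinant equals the product of the determinants of the diagonal blocks.
det of the 2×2 block = 31
det of the 2×2 block = -14
det = (31)·(-14) = -434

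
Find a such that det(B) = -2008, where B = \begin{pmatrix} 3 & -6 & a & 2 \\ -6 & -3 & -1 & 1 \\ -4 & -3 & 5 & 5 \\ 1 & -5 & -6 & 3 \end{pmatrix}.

5

Expanding along the row containing a, det(B) is linear in a: det(B) = (-124)·a + (-1388).
Set (-124)·a + (-1388) = -2008  ⇒  (-124)·a = -620  ⇒  a = 5.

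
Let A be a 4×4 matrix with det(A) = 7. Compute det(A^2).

det(A^2) = (det A)^2 = (7)^2 = 49

49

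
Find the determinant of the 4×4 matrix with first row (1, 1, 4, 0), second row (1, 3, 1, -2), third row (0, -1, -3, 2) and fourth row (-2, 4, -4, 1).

Expand along row 1 (it has 1 zero):
  + (1) · M_11   where M_11 = det([3 1 -2; -1 -3 2; 4 -4 1]) = -8
  − (1) · M_12   where M_12 = det([1 1 -2; 0 -3 2; -2 -4 1]) = 13
  + (4) · M_13   where M_13 = det([1 3 -2; 0 -1 2; -2 4 1]) = -17
det = (+1)·(1)·(-8) + (-1)·(1)·(13) + (+1)·(4)·(-17) = -89

-89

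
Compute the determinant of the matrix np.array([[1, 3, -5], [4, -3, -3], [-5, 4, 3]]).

Expand along column 1:
  + 1 · |-3 -3; 4 3| = 1·(-9 − (-12)) = 3
  − 4 · |3 -5; 4 3| = −4·(9 − (-20)) = -116
  + (-5) · |3 -5; -3 -3| = (-5)·(-9 − 15) = 120
Sum: (3) + (-116) + (120) = 7

The determinant is 7.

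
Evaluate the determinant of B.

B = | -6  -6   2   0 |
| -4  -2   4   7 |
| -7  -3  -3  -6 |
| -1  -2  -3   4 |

1440

Expand along row 1 (it has 1 zero):
  + (-6) · M_11   where M_11 = det([-2 4 7; -3 -3 -6; -2 -3 4]) = 177
  − (-6) · M_12   where M_12 = det([-4 4 7; -7 -3 -6; -1 -3 4]) = 382
  + (2) · M_13   where M_13 = det([-4 -2 7; -7 -3 -6; -1 -2 4]) = 105
det = (+1)·(-6)·(177) + (-1)·(-6)·(382) + (+1)·(2)·(105) = 1440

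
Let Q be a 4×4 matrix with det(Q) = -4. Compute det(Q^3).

The determinant is -64.

det(Q^3) = (det Q)^3 = (-4)^3 = -64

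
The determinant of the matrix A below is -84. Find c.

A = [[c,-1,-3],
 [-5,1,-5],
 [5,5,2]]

-7

Expanding along the row containing c, det(A) is linear in c: det(A) = (27)·c + (105).
Set (27)·c + (105) = -84  ⇒  (27)·c = -189  ⇒  c = -7.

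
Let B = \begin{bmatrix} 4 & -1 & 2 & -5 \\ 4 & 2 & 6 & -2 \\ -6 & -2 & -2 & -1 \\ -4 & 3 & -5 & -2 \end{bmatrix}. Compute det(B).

Expand along row 1:
  + (4) · M_11   where M_11 = det([2 6 -2; -2 -2 -1; 3 -5 -2]) = -76
  − (-1) · M_12   where M_12 = det([4 6 -2; -6 -2 -1; -4 -5 -2]) = -96
  + (2) · M_13   where M_13 = det([4 2 -2; -6 -2 -1; -4 3 -2]) = 64
  − (-5) · M_14   where M_14 = det([4 2 6; -6 -2 -2; -4 3 -5]) = -136
det = (+1)·(4)·(-76) + (-1)·(-1)·(-96) + (+1)·(2)·(64) + (-1)·(-5)·(-136) = -952

The determinant is -952.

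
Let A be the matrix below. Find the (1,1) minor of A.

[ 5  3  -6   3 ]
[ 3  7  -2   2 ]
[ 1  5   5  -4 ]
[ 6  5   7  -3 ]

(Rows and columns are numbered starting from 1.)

121

Delete row 1 and column 1; the remaining 3×3 submatrix is [7 -2 2; 5 5 -4; 5 7 -3].
Its determinant is 121.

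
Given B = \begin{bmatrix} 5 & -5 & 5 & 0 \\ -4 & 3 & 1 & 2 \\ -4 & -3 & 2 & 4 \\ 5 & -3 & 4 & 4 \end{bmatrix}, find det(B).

det(B) = 710

Expand along row 1 (it has 1 zero):
  + (5) · M_11   where M_11 = det([3 1 2; -3 2 4; -3 4 4]) = -36
  − (-5) · M_12   where M_12 = det([-4 1 2; -4 2 4; 5 4 4]) = 16
  + (5) · M_13   where M_13 = det([-4 3 2; -4 -3 4; 5 -3 4]) = 162
det = (+1)·(5)·(-36) + (-1)·(-5)·(16) + (+1)·(5)·(162) = 710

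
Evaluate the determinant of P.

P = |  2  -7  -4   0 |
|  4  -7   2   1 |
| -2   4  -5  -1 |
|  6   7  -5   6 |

-396

Expand along row 1 (it has 1 zero):
  + (2) · M_11   where M_11 = det([-7 2 1; 4 -5 -1; 7 -5 6]) = 198
  − (-7) · M_12   where M_12 = det([4 2 1; -2 -5 -1; 6 -5 6]) = -88
  + (-4) · M_13   where M_13 = det([4 -7 1; -2 4 -1; 6 7 6]) = 44
det = (+1)·(2)·(198) + (-1)·(-7)·(-88) + (+1)·(-4)·(44) = -396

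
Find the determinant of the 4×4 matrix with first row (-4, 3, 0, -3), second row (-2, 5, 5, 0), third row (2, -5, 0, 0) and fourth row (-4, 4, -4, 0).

Expand along column 4 (it has 3 zeros):
  − (-3) · M_14   where M_14 = det([-2 5 5; 2 -5 0; -4 4 -4]) = -60
det = (-1)·(-3)·(-60) = -180

-180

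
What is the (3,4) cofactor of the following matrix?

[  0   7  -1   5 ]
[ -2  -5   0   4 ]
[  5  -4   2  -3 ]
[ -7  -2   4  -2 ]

Delete row 3 and column 4; the remaining 3×3 submatrix is [0 7 -1; -2 -5 0; -7 -2 4].
Its determinant is 87.
The cofactor carries sign (−1)^(3+4) = −1, so C_{3,4} = −(87) = -87.

-87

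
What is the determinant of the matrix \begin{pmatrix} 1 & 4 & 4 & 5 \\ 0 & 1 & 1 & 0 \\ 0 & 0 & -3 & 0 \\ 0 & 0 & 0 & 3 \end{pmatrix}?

The matrix is upper triangular, so the determinant is the product of the diagonal entries:
det = (1) · (1) · (-3) · (3) = -9

-9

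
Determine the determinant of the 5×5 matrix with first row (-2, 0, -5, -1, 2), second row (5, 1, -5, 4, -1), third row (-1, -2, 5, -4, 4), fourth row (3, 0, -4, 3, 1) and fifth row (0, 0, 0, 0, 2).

Expand along row 5 (it has 4 zeros):
  + (2) · M_55   where M_55 = det([-2 0 -5 -1; 5 1 -5 4; -1 -2 5 -4; 3 0 -4 3]) = 94
det = (+1)·(2)·(94) = 188

188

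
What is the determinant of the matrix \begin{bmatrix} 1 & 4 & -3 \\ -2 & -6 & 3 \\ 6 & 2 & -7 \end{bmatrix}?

-44

Expand along column 1:
  + 1 · |-6 3; 2 -7| = 1·(42 − 6) = 36
  − (-2) · |4 -3; 2 -7| = −(-2)·(-28 − (-6)) = -44
  + 6 · |4 -3; -6 3| = 6·(12 − 18) = -36
Sum: (36) + (-44) + (-36) = -44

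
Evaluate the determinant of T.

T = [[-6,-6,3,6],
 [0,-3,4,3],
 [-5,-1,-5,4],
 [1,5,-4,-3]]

Expand along row 2 (it has 1 zero):
  + (-3) · M_22   where M_22 = det([-6 3 6; -5 -5 4; 1 -4 -3]) = -69
  − (4) · M_23   where M_23 = det([-6 -6 6; -5 -1 4; 1 5 -3]) = 24
  + (3) · M_24   where M_24 = det([-6 -6 3; -5 -1 -5; 1 5 -4]) = -96
det = (+1)·(-3)·(-69) + (-1)·(4)·(24) + (+1)·(3)·(-96) = -177

The determinant is -177.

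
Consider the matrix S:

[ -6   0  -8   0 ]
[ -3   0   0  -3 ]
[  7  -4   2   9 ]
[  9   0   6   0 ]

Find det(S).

Expand along column 2 (it has 3 zeros):
  − (-4) · M_32   where M_32 = det([-6 -8 0; -3 0 -3; 9 6 0]) = 108
det = (-1)·(-4)·(108) = 432

432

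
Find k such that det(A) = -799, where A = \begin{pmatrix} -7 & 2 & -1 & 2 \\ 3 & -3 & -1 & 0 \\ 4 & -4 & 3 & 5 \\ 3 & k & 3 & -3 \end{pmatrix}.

k = -7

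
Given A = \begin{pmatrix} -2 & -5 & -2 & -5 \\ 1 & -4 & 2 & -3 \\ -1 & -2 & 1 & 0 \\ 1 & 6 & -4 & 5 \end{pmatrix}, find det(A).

det(A) = 108

Expand along row 3 (it has 1 zero):
  + (-1) · M_31   where M_31 = det([-5 -2 -5; -4 2 -3; 6 -4 5]) = -14
  − (-2) · M_32   where M_32 = det([-2 -2 -5; 1 2 -3; 1 -4 5]) = 50
  + (1) · M_33   where M_33 = det([-2 -5 -5; 1 -4 -3; 1 6 5]) = -6
det = (+1)·(-1)·(-14) + (-1)·(-2)·(50) + (+1)·(1)·(-6) = 108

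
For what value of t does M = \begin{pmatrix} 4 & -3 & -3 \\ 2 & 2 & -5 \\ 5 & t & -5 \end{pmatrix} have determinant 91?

4

Expanding along the column containing t, det(M) is linear in t: det(M) = (14)·t + (35).
Set (14)·t + (35) = 91  ⇒  (14)·t = 56  ⇒  t = 4.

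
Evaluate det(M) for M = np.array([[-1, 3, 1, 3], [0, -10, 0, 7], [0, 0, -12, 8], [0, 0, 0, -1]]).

det(M) = 120

M is upper triangular, so det(M) is the product of the diagonal entries:
det = (-1) · (-10) · (-12) · (-1) = 120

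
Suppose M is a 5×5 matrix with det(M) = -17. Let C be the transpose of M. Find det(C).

det(Mᵀ) = det(M).
det(C) = (1)·(-17) = -17

-17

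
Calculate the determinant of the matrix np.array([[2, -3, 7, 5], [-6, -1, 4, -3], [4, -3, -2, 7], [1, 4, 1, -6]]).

Expand along row 1:
  + (2) · M_11   where M_11 = det([-1 4 -3; -3 -2 7; 4 1 -6]) = 20
  − (-3) · M_12   where M_12 = det([-6 4 -3; 4 -2 7; 1 1 -6]) = 76
  + (7) · M_13   where M_13 = det([-6 -1 -3; 4 -3 7; 1 4 -6]) = -28
  − (5) · M_14   where M_14 = det([-6 -1 4; 4 -3 -2; 1 4 1]) = 52
det = (+1)·(2)·(20) + (-1)·(-3)·(76) + (+1)·(7)·(-28) + (-1)·(5)·(52) = -188

-188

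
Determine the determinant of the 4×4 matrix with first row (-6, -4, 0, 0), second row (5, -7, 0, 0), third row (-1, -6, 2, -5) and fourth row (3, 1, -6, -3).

The matrix is block lower-triangular with a 2×2 block and a 2×2 block on the diagonal, so its determinant equals the product of the determinants of the diagonal blocks.
det of the 2×2 block = 62
det of the 2×2 block = -36
det = (62)·(-36) = -2232

-2232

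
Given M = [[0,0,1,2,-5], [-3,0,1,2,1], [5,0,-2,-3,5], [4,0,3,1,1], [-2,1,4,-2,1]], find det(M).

Expand along column 2 (it has 4 zeros):
  − (1) · M_52   where M_52 = det([0 1 2 -5; -3 1 2 1; 5 -2 -3 5; 4 3 1 1]) = 147
det = (-1)·(1)·(147) = -147

-147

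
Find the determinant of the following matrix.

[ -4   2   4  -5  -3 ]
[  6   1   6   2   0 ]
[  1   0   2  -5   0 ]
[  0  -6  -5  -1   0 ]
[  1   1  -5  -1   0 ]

4017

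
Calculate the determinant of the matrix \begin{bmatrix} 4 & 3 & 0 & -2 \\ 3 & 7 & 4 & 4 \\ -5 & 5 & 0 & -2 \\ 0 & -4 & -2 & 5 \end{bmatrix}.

-968

Expand along column 3 (it has 2 zeros):
  − (4) · M_23   where M_23 = det([4 3 -2; -5 5 -2; 0 -4 5]) = 103
  − (-2) · M_43   where M_43 = det([4 3 -2; 3 7 4; -5 5 -2]) = -278
det = (-1)·(4)·(103) + (-1)·(-2)·(-278) = -968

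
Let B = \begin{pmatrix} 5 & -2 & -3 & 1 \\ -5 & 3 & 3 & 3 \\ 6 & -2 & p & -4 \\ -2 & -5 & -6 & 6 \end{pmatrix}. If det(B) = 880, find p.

4

Expanding along the row containing p, det(B) is linear in p: det(B) = (148)·p + (288).
Set (148)·p + (288) = 880  ⇒  (148)·p = 592  ⇒  p = 4.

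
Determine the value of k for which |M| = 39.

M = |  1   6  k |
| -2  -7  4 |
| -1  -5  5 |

Expanding along the row containing k, det(M) is linear in k: det(M) = (3)·k + (21).
Set (3)·k + (21) = 39  ⇒  (3)·k = 18  ⇒  k = 6.

6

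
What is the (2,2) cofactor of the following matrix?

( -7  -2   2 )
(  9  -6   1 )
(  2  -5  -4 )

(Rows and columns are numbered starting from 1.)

Delete row 2 and column 2; the remaining 2×2 submatrix is [-7 2; 2 -4].
Its determinant is (-7)·(-4) − 2·2 = 24.
The cofactor carries sign (−1)^(2+2) = +1, so C_{2,2} = +(24) = 24.

The cofactor is 24.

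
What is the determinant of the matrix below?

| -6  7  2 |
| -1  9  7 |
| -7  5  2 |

-111

Expand along column 1:
  + (-6) · |9 7; 5 2| = (-6)·(18 − 35) = 102
  − (-1) · |7 2; 5 2| = −(-1)·(14 − 10) = 4
  + (-7) · |7 2; 9 7| = (-7)·(49 − 18) = -217
Sum: (102) + (4) + (-217) = -111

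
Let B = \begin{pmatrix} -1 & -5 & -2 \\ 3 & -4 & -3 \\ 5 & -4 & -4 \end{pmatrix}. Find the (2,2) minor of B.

Delete row 2 and column 2; the remaining 2×2 submatrix is [-1 -2; 5 -4].
Its determinant is (-1)·(-4) − (-2)·5 = 14.

14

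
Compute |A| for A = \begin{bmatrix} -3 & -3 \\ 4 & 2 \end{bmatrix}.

The determinant is 6.

det(A) = (-3)·2 − (-3)·4 = -6 − (-12) = 6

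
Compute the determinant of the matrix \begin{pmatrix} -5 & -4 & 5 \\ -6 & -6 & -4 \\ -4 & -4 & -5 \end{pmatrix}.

The determinant is -14.

Expand along column 1:
  + (-5) · |-6 -4; -4 -5| = (-5)·(30 − 16) = -70
  − (-6) · |-4 5; -4 -5| = −(-6)·(20 − (-20)) = 240
  + (-4) · |-4 5; -6 -4| = (-4)·(16 − (-30)) = -184
Sum: (-70) + (240) + (-184) = -14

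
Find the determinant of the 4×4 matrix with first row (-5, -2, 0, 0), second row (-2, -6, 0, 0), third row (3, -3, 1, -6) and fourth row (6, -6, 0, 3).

The matrix is block lower-triangular with a 2×2 block and a 2×2 block on the diagonal, so its determinant equals the product of the determinants of the diagonal blocks.
det of the 2×2 block = 26
det of the 2×2 block = 3
det = (26)·(3) = 78

The determinant is 78.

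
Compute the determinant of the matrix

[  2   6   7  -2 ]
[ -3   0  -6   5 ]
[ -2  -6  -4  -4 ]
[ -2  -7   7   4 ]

Expand along row 2 (it has 1 zero):
  − (-3) · M_21   where M_21 = det([6 7 -2; -6 -4 -4; -7 7 4]) = 576
  − (-6) · M_23   where M_23 = det([2 6 -2; -2 -6 -4; -2 -7 4]) = -12
  + (5) · M_24   where M_24 = det([2 6 7; -2 -6 -4; -2 -7 7]) = 6
det = (-1)·(-3)·(576) + (-1)·(-6)·(-12) + (+1)·(5)·(6) = 1686

The determinant is 1686.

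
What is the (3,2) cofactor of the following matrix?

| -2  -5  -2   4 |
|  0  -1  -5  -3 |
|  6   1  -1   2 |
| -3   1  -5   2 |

Delete row 3 and column 2; the remaining 3×3 submatrix is [-2 -2 4; 0 -5 -3; -3 -5 2].
Its determinant is -28.
The cofactor carries sign (−1)^(3+2) = −1, so C_{3,2} = −(-28) = 28.

28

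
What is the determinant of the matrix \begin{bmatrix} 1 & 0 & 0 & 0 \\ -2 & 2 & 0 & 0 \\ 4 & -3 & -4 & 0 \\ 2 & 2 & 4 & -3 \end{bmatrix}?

The matrix is lower triangular, so the determinant is the product of the diagonal entries:
det = (1) · (2) · (-4) · (-3) = 24

The determinant is 24.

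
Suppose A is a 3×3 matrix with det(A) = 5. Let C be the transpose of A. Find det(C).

det(Aᵀ) = det(A).
det(C) = (1)·(5) = 5

5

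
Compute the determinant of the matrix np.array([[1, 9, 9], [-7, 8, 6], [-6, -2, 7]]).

743

Expand along row 1:
  + 1 · |8 6; -2 7| = 1·(56 − (-12)) = 68
  − 9 · |-7 6; -6 7| = −9·(-49 − (-36)) = 117
  + 9 · |-7 8; -6 -2| = 9·(14 − (-48)) = 558
Sum: (68) + (117) + (558) = 743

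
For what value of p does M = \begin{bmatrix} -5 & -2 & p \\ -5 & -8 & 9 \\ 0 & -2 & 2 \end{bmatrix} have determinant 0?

Expanding along the column containing p, det(M) is linear in p: det(M) = (10)·p + (-30).
Set (10)·p + (-30) = 0  ⇒  (10)·p = 30  ⇒  p = 3.

3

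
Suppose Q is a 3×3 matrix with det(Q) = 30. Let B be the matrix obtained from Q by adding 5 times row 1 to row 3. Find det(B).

det(B) = 30

Adding a multiple of one row to another leaves the determinant unchanged.
det(B) = (1)·(30) = 30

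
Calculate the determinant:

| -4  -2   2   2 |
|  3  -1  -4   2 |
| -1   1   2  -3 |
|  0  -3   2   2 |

Expand along row 4 (it has 1 zero):
  + (-3) · M_42   where M_42 = det([-4 2 2; 3 -4 2; -1 2 -3]) = -14
  − (2) · M_43   where M_43 = det([-4 -2 2; 3 -1 2; -1 1 -3]) = -14
  + (2) · M_44   where M_44 = det([-4 -2 2; 3 -1 -4; -1 1 2]) = 0
det = (+1)·(-3)·(-14) + (-1)·(2)·(-14) + (+1)·(2)·(0) = 70

The determinant is 70.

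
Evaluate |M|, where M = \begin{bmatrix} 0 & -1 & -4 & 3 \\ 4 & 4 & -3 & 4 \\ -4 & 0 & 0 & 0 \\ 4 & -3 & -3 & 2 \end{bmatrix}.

Expand along row 3 (it has 3 zeros):
  + (-4) · M_31   where M_31 = det([-1 -4 3; 4 -3 4; -3 -3 2]) = 11
det = (+1)·(-4)·(11) = -44

The determinant is -44.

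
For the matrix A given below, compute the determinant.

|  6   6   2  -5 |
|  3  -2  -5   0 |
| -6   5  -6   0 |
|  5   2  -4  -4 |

-719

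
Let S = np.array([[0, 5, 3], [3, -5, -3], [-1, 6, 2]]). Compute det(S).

Expand along column 1:
  − 3 · |5 3; 6 2| = −3·(10 − 18) = 24
  + (-1) · |5 3; -5 -3| = (-1)·(-15 − (-15)) = 0
Sum: (24) + (0) = 24

24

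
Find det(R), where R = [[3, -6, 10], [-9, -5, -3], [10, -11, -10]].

2261

Expand along row 1:
  + 3 · |-5 -3; -11 -10| = 3·(50 − 33) = 51
  − (-6) · |-9 -3; 10 -10| = −(-6)·(90 − (-30)) = 720
  + 10 · |-9 -5; 10 -11| = 10·(99 − (-50)) = 1490
Sum: (51) + (720) + (1490) = 2261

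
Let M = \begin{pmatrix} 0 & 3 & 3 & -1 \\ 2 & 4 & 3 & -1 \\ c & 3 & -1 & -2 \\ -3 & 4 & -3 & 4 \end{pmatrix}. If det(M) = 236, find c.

c = -5

Expanding along the column containing c, det(M) is linear in c: det(M) = (-9)·c + (191).
Set (-9)·c + (191) = 236  ⇒  (-9)·c = 45  ⇒  c = -5.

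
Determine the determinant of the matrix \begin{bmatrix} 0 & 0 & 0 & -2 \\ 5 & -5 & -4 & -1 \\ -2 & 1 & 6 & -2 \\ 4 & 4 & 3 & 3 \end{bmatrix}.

-414

Expand along row 1 (it has 3 zeros):
  − (-2) · M_14   where M_14 = det([5 -5 -4; -2 1 6; 4 4 3]) = -207
det = (-1)·(-2)·(-207) = -414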